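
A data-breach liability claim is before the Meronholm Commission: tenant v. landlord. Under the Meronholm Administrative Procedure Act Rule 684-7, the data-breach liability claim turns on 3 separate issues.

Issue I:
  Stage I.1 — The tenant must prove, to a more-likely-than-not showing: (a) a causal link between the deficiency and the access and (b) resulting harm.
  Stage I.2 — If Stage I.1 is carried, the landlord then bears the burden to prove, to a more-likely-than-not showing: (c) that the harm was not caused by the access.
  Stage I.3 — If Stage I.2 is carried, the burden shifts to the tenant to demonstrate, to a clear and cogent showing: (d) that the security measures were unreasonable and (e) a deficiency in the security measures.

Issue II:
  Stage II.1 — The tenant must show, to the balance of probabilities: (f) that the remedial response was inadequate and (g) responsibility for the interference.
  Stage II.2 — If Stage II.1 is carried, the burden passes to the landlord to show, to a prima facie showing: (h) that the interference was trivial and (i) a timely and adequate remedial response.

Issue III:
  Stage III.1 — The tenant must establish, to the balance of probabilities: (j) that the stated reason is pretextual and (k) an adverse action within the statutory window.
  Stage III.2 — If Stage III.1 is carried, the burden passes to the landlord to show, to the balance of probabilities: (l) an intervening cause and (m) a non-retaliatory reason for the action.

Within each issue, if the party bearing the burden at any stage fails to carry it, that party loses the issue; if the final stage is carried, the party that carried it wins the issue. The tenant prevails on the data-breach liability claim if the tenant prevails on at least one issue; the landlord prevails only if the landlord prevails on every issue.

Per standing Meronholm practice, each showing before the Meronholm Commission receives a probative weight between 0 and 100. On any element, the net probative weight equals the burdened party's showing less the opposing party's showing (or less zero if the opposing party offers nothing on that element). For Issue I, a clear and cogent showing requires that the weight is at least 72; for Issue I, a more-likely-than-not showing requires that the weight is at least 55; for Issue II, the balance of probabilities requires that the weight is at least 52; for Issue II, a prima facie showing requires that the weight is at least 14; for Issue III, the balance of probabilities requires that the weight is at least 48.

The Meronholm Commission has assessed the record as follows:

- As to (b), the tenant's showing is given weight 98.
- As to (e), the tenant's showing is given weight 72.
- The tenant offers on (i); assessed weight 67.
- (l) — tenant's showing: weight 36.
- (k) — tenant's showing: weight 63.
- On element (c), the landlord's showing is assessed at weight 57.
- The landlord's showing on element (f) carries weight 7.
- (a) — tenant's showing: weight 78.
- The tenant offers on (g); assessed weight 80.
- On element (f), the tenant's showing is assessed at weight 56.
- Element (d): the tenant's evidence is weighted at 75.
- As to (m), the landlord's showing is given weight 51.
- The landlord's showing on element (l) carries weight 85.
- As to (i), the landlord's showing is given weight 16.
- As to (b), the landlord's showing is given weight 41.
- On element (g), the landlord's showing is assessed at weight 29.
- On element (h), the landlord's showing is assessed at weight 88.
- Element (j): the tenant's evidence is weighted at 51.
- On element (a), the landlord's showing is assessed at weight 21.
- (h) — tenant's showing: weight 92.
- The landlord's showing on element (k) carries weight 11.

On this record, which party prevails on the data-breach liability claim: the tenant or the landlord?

tenant

— Issue I —
Stage I.1 — burden on tenant; standard: a more-likely-than-not showing (weight is at least 55).
    (a): 78 − 21 = 57 ≥ 55 [met]
    (b): 98 − 41 = 57 ≥ 55 [met]
  Stage I.1 carried; the burden shifts to the landlord.
Stage I.2 — burden on landlord; standard: a more-likely-than-not showing (weight is at least 55).
    (c): 57 ≥ 55 [met]
  Stage I.2 carried; the burden shifts to the tenant.
Stage I.3 — burden on tenant; standard: a clear and cogent showing (weight is at least 72).
    (d): 75 ≥ 72 [met]
    (e): 72 ≥ 72 [met]
  All elements met at the final stage.
With every stage satisfied, the tenant prevails on this issue.
— Issue II —
Stage II.1 — burden on tenant; standard: the balance of probabilities (weight is at least 52).
    (f): 56 − 7 = 49 < 52 [not met]
    (g): 80 − 29 = 51 < 52 [not met]
  Stage II.1 not carried; the tenant fails its burden.
The analysis ends at Stage II.1; the landlord prevails on this issue.
— Issue III —
Stage III.1 — burden on tenant; standard: the balance of probabilities (weight is at least 48).
    (j): 51 ≥ 48 [met]
    (k): 63 − 11 = 52 ≥ 48 [met]
  The tenant carries Stage III.1; the landlord now bears the burden.
Stage III.2 — burden on landlord; standard: the balance of probabilities (weight is at least 48).
    (l): 85 − 36 = 49 ≥ 48 [met]
    (m): 51 ≥ 48 [met]
  Stage III.2 carried; the final stage is satisfied.
All stages carried — the landlord prevails on this issue.
Per-issue: Issue I → tenant; Issue II → landlord; Issue III → landlord. The tenant must prevail on at least one issue; overall, the tenant prevails.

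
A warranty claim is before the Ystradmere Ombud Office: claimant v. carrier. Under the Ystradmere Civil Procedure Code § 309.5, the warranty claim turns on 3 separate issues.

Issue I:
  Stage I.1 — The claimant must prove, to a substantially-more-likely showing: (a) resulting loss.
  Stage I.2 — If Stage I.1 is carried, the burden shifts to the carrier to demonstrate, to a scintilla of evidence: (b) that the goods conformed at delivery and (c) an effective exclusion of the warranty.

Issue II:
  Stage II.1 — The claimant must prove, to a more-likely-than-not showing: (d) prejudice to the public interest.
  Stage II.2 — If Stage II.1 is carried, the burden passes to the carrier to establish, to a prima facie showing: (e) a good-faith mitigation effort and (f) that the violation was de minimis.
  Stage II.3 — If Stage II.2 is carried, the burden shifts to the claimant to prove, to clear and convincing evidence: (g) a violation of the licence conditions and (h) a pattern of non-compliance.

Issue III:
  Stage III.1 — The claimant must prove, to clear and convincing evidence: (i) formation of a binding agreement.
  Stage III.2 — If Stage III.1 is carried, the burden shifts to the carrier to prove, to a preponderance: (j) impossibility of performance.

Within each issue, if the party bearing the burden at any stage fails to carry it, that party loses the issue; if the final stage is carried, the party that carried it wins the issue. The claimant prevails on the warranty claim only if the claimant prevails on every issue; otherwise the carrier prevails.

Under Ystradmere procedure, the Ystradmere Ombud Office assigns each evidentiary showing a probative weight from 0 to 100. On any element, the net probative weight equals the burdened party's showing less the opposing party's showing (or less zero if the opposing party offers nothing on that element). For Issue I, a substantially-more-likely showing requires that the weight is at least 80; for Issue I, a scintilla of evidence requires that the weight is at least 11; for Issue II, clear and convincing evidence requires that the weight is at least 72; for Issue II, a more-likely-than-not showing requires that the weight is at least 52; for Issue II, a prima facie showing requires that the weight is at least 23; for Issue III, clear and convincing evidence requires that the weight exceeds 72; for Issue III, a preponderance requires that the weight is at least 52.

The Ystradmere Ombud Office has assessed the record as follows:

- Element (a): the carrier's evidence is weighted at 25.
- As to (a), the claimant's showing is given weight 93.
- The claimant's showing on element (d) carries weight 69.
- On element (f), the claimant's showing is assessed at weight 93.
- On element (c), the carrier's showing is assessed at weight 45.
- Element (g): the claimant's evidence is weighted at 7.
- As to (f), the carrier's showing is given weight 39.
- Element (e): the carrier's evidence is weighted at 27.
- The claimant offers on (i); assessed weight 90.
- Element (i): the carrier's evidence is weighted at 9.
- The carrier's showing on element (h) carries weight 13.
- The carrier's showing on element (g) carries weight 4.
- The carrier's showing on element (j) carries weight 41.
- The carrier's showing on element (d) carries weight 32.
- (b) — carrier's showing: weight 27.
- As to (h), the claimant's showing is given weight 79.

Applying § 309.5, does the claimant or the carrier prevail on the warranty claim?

— Issue I —
Stage I.1 (claimant, a substantially-more-likely showing, weight is at least 80): (a) net 93−25=68 < 80 — fails.
  Not every element is met, so the claimant fails to carry Stage I.1.
The carrier prevails on this issue.
— Issue II —
Stage II.1 — burden on claimant; standard: a more-likely-than-not showing (weight is at least 52).
    (d): 69 − 32 = 37 < 52 [not met]
  Stage II.1 not carried; the claimant fails its burden.
The analysis ends at Stage II.1; the carrier prevails on this issue.
— Issue III —
At Stage III.1 the claimant must meet clear and convincing evidence (weight exceeds 72): on (i) the weight is 90 less the opposing 9 gives net 81, > 72, so (i) meets the standard.
  Stage III.1 carried; the burden shifts to the carrier.
At Stage III.2 the carrier must meet a preponderance (weight is at least 52): on (j) the weight is 41, < 52, so (j) does not meet the standard.
  The carrier does not carry Stage III.2.
The analysis ends at Stage III.2; the claimant prevails on this issue.
Per-issue: Issue I → carrier; Issue II → carrier; Issue III → claimant. The claimant must prevail on every issue; overall, the carrier prevails.

carrier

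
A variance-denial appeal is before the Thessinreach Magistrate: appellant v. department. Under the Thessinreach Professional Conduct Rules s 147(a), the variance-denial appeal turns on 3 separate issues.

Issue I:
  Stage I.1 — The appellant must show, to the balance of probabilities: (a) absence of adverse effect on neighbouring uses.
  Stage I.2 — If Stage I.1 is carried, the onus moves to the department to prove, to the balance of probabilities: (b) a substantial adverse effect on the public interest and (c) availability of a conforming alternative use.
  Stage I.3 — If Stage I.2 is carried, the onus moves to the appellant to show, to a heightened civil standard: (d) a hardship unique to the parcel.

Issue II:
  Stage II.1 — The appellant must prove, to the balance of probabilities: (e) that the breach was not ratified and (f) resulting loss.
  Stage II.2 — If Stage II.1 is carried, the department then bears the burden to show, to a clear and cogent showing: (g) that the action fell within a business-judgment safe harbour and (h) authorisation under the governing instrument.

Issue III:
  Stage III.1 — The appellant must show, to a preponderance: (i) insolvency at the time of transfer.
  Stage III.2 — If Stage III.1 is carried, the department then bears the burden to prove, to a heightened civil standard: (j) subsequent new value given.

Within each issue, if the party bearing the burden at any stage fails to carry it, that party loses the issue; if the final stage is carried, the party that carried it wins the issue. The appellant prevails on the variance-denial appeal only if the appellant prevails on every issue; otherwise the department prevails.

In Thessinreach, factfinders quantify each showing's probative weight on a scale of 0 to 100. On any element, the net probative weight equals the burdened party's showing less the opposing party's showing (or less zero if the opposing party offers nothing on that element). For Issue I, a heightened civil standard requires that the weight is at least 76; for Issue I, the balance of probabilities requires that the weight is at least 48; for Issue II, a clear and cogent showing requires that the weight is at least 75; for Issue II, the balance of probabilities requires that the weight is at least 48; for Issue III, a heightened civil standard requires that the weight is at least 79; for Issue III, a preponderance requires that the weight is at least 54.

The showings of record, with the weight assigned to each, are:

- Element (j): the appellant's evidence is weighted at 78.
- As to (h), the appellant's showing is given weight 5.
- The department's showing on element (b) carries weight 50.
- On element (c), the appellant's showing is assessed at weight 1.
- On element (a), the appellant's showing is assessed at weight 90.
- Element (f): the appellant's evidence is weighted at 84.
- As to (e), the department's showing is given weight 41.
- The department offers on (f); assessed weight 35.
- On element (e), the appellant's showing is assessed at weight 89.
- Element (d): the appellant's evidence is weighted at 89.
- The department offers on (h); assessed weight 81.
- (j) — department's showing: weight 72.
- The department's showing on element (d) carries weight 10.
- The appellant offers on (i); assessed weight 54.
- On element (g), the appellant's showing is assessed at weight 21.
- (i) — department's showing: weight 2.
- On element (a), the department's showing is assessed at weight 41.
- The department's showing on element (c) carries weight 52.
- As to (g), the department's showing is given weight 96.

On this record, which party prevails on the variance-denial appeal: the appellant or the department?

department

— Issue I —
Stage I.1 — burden on appellant; standard: the balance of probabilities (weight is at least 48).
    (a): 90 − 41 = 49 ≥ 48 [met]
  All elements met. The burden passes to the department.
Stage I.2 — burden on department; standard: the balance of probabilities (weight is at least 48).
    (b): 50 ≥ 48 [met]
    (c): 52 − 1 = 51 ≥ 48 [met]
  All elements met. The burden passes to the appellant.
Stage I.3 — burden on appellant; standard: a heightened civil standard (weight is at least 76).
    (d): 89 − 10 = 79 ≥ 76 [met]
  Stage I.3 carried; the final stage is satisfied.
With every stage satisfied, the appellant prevails on this issue.
— Issue II —
Stage II.1 (appellant, the balance of probabilities, weight is at least 48): (e) net 89−41=48 ≥ 48 — meets; (f) net 84−35=49 ≥ 48 — meets.
  Stage II.1 is satisfied; the onus moves to the department.
Stage II.2 (department, a clear and cogent showing, weight is at least 75): (g) net 96−21=75 ≥ 75 — meets; (h) net 81−5=76 ≥ 75 — meets.
  All elements met at the final stage.
With every stage satisfied, the department prevails on this issue.
— Issue III —
At Stage III.1 the appellant must meet a preponderance (weight is at least 54): on (i) the weight is 54 less the opposing 2 gives net 52, < 54, so (i) does not meet the standard.
  Not every element is met, so the appellant fails to carry Stage III.1.
The department prevails on this issue.
Per-issue: Issue I → appellant; Issue II → department; Issue III → department. The appellant must prevail on every issue; overall, the department prevails.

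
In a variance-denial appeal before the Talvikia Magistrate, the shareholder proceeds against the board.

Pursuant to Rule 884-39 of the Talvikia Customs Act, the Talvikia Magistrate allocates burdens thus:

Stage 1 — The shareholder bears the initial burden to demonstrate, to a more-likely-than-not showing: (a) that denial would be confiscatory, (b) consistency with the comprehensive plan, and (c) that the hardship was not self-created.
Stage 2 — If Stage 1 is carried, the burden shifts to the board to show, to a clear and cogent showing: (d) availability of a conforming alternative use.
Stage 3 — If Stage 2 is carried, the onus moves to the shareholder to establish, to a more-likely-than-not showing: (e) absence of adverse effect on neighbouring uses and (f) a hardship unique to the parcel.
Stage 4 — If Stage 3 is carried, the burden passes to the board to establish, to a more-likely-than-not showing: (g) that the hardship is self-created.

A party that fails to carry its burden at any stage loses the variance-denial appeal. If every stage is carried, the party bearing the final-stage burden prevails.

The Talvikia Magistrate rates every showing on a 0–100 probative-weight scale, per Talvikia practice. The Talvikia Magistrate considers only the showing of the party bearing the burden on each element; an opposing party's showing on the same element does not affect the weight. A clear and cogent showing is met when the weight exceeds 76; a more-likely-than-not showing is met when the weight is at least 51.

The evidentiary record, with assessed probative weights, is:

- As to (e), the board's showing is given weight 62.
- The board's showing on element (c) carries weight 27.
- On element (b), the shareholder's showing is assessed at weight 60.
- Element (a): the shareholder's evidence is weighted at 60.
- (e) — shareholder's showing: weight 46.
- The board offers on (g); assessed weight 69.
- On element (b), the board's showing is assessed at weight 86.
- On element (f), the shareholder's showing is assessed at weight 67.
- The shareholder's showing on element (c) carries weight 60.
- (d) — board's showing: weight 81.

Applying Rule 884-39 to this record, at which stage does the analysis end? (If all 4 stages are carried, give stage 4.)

stage 3

Stage 1 — burden on shareholder; standard: a more-likely-than-not showing (weight is at least 51).
    (a): 60 ≥ 51 [met]
    (b): 60 (board's 86 disregarded) ≥ 51 [met]
    (c): 60 (board's 27 disregarded) ≥ 51 [met]
  Stage 1 carried; the burden shifts to the board.
Stage 2 — burden on board; standard: a clear and cogent showing (weight exceeds 76).
    (d): 81 > 76 [met]
  Stage 2 is satisfied; the onus moves to the shareholder.
Stage 3 — burden on shareholder; standard: a more-likely-than-not showing (weight is at least 51).
    (e): 46 (board's 62 disregarded) < 51 [not met]
    (f): 67 ≥ 51 [met]
  Not every element is met, so the shareholder fails to carry Stage 3.
So the board prevails.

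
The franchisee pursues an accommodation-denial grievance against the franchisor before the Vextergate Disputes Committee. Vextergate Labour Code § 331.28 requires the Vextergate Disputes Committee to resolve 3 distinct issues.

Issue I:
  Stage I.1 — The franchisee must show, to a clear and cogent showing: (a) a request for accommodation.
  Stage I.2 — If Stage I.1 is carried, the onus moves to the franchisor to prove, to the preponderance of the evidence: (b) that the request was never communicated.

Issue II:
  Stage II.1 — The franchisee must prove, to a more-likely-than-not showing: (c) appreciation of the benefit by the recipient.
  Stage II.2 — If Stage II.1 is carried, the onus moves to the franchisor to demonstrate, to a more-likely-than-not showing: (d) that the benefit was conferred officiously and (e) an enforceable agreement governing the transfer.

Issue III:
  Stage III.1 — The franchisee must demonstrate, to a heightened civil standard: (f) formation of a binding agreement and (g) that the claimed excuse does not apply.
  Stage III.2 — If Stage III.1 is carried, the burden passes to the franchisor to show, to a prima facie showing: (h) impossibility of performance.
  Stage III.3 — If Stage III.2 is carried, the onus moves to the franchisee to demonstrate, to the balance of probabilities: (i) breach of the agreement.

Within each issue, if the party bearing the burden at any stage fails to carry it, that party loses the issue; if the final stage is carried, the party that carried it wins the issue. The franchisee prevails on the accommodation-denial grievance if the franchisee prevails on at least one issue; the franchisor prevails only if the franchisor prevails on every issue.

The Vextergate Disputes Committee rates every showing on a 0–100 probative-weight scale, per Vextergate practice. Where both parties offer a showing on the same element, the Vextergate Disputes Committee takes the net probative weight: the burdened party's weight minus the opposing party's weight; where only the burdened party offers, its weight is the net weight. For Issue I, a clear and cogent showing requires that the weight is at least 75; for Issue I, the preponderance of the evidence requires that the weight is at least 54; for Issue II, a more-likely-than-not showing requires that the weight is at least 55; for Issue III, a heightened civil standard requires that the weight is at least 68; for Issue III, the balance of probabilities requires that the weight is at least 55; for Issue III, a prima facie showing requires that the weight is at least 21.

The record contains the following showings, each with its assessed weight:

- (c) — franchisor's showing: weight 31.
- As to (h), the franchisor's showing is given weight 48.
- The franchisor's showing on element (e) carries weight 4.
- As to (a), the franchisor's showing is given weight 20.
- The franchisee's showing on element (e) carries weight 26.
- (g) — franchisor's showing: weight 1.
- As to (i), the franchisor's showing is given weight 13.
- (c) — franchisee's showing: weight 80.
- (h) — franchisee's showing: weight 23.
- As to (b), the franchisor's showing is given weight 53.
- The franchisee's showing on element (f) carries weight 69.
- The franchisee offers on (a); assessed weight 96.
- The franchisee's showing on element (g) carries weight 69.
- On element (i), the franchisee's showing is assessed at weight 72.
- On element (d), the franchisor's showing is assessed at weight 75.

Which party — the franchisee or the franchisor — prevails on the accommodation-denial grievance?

— Issue I —
Stage I.1 (franchisee, a clear and cogent showing, weight is at least 75): (a) net 96−20=76 ≥ 75 — meets.
  All elements met. The burden passes to the franchisor.
Stage I.2 (franchisor, the preponderance of the evidence, weight is at least 54): (b) 53 < 54 — fails.
  Stage I.2 not carried; the franchisor fails its burden.
So the franchisee prevails on this issue.
— Issue II —
Stage II.1 — burden on franchisee; standard: a more-likely-than-not showing (weight is at least 55).
    (c): 80 − 31 = 49 < 55 [not met]
  Not every element is met, so the franchisee fails to carry Stage II.1.
The analysis ends at Stage II.1; the franchisor prevails on this issue.
— Issue III —
At Stage III.1 the franchisee must meet a heightened civil standard (weight is at least 68): on (f) the weight is 69, ≥ 68, so (f) meets the standard; on (g) the weight is 69 less the opposing 1 gives net 68, which does reach 68, so (g) meets the standard.
  The franchisee carries Stage III.1; the franchisor now bears the burden.
At Stage III.2 the franchisor must meet a prima facie showing (weight is at least 21): on (h) the weight is 48 less the opposing 23 gives net 25, which does reach 21, so (h) meets the standard.
  Stage III.2 is satisfied; the onus moves to the franchisee.
At Stage III.3 the franchisee must meet the balance of probabilities (weight is at least 55): on (i) the weight is 72 less the opposing 13 gives net 59, which does reach 55, so (i) meets the standard.
  The franchisee carries the last stage.
All stages carried — the franchisee prevails on this issue.
Per-issue: Issue I → franchisee; Issue II → franchisor; Issue III → franchisee. The franchisee must prevail on at least one issue; overall, the franchisee prevails.

franchisee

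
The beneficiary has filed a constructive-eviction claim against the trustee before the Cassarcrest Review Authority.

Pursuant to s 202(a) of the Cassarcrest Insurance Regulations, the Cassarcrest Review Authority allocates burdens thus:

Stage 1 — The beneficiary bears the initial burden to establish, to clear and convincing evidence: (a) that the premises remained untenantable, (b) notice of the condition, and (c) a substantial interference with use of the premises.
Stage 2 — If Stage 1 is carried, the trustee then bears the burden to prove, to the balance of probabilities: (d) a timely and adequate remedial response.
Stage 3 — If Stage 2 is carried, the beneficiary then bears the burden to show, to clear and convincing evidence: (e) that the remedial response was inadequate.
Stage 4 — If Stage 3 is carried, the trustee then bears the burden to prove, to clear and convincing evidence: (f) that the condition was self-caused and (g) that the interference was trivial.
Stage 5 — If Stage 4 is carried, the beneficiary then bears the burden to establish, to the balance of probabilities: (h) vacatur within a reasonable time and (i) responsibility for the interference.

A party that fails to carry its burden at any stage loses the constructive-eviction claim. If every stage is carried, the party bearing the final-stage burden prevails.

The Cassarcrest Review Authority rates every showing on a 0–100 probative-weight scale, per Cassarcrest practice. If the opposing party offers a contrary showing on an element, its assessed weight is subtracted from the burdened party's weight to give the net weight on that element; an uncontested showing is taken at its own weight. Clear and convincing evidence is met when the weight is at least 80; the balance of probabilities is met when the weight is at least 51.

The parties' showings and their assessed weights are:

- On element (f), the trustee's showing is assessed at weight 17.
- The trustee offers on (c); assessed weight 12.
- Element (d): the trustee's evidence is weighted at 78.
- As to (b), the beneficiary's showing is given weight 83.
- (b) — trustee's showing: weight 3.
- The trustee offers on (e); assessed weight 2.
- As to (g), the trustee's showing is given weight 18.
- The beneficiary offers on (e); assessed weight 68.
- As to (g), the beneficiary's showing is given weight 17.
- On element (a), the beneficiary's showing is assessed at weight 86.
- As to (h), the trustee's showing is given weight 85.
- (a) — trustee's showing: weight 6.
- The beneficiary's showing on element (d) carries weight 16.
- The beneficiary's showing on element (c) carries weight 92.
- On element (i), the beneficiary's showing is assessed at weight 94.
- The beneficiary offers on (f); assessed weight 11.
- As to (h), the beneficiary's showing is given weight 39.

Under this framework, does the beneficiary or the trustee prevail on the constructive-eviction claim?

At Stage 1 the beneficiary must meet clear and convincing evidence (weight is at least 80): on (a) the weight is 86 less the opposing 6 gives net 80, ≥ 80, so (a) meets the standard; on (b) the weight is 83 less the opposing 3 gives net 80, ≥ 80, so (b) meets the standard; on (c) the weight is 92 less the opposing 12 gives net 80, which does reach 80, so (c) meets the standard.
  Stage 1 is satisfied; the onus moves to the trustee.
At Stage 2 the trustee must meet the balance of probabilities (weight is at least 51): on (d) the weight is 78 less the opposing 16 gives net 62, ≥ 51, so (d) meets the standard.
  Stage 2 carried; the burden shifts to the beneficiary.
At Stage 3 the beneficiary must meet clear and convincing evidence (weight is at least 80): on (e) the weight is 68 less the opposing 2 gives net 66, which does not reach 80, so (e) does not meet the standard.
  Not every element is met, so the beneficiary fails to carry Stage 3.
The analysis ends at Stage 3; the trustee prevails.

trustee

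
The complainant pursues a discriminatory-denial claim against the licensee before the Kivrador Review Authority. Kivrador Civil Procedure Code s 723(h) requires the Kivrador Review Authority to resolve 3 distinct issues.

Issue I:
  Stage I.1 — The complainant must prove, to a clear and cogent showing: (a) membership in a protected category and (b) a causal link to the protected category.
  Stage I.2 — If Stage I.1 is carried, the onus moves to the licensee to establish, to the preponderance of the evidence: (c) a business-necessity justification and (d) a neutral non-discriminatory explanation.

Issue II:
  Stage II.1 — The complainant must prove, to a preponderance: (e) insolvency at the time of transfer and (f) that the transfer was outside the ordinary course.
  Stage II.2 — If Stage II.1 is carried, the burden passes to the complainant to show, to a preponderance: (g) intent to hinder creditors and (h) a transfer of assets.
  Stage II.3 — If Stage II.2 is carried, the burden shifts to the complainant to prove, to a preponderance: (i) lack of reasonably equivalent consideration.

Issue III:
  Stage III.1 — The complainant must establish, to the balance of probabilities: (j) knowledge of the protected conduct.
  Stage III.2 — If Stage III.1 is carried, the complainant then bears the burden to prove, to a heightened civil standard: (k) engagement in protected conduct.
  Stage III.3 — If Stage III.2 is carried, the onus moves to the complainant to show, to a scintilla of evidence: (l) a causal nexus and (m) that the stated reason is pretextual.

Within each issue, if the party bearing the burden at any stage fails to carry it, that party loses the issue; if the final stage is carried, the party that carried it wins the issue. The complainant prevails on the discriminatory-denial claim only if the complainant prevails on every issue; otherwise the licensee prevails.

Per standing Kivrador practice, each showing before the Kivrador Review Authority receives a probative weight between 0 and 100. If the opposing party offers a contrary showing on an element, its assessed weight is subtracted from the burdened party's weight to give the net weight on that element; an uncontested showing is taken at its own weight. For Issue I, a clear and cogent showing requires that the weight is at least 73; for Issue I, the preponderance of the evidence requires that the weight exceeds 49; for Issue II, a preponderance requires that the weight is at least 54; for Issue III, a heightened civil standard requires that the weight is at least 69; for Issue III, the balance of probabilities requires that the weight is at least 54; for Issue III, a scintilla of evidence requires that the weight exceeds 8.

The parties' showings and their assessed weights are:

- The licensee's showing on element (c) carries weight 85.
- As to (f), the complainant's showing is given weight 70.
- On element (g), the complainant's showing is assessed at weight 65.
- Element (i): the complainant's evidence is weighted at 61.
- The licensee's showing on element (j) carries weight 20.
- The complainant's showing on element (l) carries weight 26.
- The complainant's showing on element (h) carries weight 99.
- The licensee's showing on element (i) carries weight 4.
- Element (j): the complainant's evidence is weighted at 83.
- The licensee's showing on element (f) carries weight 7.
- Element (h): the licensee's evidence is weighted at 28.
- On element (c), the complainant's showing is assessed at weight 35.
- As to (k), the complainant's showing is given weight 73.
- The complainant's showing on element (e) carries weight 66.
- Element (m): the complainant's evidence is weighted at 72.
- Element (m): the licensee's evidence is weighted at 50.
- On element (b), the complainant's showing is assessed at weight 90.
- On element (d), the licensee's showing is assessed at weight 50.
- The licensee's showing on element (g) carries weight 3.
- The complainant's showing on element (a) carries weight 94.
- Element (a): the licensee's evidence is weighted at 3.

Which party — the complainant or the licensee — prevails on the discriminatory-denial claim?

— Issue I —
Stage I.1 — burden on complainant; standard: a clear and cogent showing (weight is at least 73).
    (a): 94 − 3 = 91 ≥ 73 [met]
    (b): 90 ≥ 73 [met]
  Stage I.1 is satisfied; the onus moves to the licensee.
Stage I.2 — burden on licensee; standard: the preponderance of the evidence (weight exceeds 49).
    (c): 85 − 35 = 50 > 49 [met]
    (d): 50 > 49 [met]
  The licensee carries the last stage.
All stages carried — the licensee prevails on this issue.
— Issue II —
At Stage II.1 the complainant must meet a preponderance (weight is at least 54): on (e) the weight is 66, which does reach 54, so (e) meets the standard; on (f) the weight is 70 less the opposing 7 gives net 63, which does reach 54, so (f) meets the standard.
  Stage II.1 carried; the burden remains with the complainant.
At Stage II.2 the complainant must meet a preponderance (weight is at least 54): on (g) the weight is 65 less the opposing 3 gives net 62, which does reach 54, so (g) meets the standard; on (h) the weight is 99 less the opposing 28 gives net 71, ≥ 54, so (h) meets the standard.
  All elements met. The complainant retains the burden for Stage II.3.
At Stage II.3 the complainant must meet a preponderance (weight is at least 54): on (i) the weight is 61 less the opposing 4 gives net 57, ≥ 54, so (i) meets the standard.
  Stage II.3 carried; the final stage is satisfied.
Every stage carried; the complainant prevails on this issue.
— Issue III —
Stage III.1 — burden on complainant; standard: the balance of probabilities (weight is at least 54).
    (j): 83 − 20 = 63 ≥ 54 [met]
  All elements met. The complainant retains the burden for Stage III.2.
Stage III.2 — burden on complainant; standard: a heightened civil standard (weight is at least 69).
    (k): 73 ≥ 69 [met]
  Stage III.2 is satisfied; the complainant continues to bear the burden.
Stage III.3 — burden on complainant; standard: a scintilla of evidence (weight exceeds 8).
    (l): 26 > 8 [met]
    (m): 72 − 50 = 22 > 8 [met]
  The complainant carries the last stage.
All stages carried — the complainant prevails on this issue.
Per-issue: Issue I → licensee; Issue II → complainant; Issue III → complainant. The complainant must prevail on every issue; overall, the licensee prevails.

licensee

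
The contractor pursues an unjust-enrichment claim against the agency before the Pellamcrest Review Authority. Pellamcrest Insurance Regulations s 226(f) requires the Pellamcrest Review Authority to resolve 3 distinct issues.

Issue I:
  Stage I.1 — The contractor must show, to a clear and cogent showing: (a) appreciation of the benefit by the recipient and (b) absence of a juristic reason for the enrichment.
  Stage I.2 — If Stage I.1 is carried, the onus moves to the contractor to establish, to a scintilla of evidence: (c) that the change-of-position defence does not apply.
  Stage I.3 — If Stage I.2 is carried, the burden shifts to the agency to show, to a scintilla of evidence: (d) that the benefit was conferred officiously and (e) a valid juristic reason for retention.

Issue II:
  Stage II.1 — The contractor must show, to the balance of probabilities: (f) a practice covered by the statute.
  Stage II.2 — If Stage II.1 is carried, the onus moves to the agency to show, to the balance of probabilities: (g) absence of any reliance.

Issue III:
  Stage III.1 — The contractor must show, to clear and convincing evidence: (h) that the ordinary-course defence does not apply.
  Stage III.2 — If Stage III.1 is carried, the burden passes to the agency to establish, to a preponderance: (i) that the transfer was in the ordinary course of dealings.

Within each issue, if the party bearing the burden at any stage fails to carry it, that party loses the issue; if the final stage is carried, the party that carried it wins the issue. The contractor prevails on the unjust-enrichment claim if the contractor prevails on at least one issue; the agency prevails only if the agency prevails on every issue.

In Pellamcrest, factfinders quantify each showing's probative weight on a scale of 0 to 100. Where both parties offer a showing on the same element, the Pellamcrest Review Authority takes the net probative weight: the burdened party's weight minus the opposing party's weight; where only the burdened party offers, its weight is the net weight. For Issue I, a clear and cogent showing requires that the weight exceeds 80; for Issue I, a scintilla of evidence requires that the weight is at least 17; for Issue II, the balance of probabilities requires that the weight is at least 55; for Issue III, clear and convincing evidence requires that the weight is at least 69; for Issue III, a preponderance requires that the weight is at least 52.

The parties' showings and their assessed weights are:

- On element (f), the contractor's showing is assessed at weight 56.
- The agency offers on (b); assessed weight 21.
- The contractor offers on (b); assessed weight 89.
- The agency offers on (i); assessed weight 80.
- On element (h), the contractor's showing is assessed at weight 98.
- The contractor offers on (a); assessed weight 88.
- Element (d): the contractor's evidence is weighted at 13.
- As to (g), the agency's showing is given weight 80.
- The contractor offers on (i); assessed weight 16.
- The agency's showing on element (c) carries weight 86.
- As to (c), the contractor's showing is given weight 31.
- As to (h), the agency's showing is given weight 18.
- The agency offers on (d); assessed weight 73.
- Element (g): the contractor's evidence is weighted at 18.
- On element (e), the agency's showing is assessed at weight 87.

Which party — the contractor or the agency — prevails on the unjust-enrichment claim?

— Issue I —
Stage I.1 (contractor, a clear and cogent showing, weight exceeds 80): (a) 88 > 80 — meets; (b) net 89−21=68 ≤ 80 — fails.
  Not every element is met, so the contractor fails to carry Stage I.1.
So the agency prevails on this issue.
— Issue II —
Stage II.1 — burden on contractor; standard: the balance of probabilities (weight is at least 55).
    (f): 56 ≥ 55 [met]
  All elements met. The burden passes to the agency.
Stage II.2 — burden on agency; standard: the balance of probabilities (weight is at least 55).
    (g): 80 − 18 = 62 ≥ 55 [met]
  Stage II.2 carried; the final stage is satisfied.
With every stage satisfied, the agency prevails on this issue.
— Issue III —
Stage III.1 (contractor, clear and convincing evidence, weight is at least 69): (h) net 98−18=80 ≥ 69 — meets.
  Stage III.1 is satisfied; the onus moves to the agency.
Stage III.2 (agency, a preponderance, weight is at least 52): (i) net 80−16=64 ≥ 52 — meets.
  All elements met at the final stage.
Every stage carried; the agency prevails on this issue.
Per-issue: Issue I → agency; Issue II → agency; Issue III → agency. The contractor must prevail on at least one issue; overall, the agency prevails.

agency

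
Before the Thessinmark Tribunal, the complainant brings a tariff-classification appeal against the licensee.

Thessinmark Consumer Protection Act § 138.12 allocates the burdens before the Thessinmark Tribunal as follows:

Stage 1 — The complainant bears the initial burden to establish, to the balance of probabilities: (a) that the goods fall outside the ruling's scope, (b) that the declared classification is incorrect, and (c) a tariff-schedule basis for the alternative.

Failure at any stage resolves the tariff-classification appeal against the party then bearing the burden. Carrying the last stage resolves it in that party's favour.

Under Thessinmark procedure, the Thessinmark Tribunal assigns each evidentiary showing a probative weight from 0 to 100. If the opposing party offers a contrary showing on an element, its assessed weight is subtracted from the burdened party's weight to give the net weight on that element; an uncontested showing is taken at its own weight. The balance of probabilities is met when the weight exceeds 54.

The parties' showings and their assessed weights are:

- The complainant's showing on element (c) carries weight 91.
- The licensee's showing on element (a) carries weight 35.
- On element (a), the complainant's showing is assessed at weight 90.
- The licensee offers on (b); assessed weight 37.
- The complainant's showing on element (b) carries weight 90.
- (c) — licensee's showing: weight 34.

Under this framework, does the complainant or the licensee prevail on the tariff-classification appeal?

licensee

Stage 1 — burden on complainant; standard: the balance of probabilities (weight exceeds 54).
    (a): 90 − 35 = 55 > 54 [met]
    (b): 90 − 37 = 53 ≤ 54 [not met]
    (c): 91 − 34 = 57 > 54 [met]
  The complainant does not carry Stage 1.
So the licensee prevails.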